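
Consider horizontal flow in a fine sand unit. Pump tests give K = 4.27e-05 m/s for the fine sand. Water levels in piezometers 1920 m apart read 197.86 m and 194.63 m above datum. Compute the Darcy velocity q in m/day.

0.00621

Convert K: 4.27e-05 m/s × 86400 = 3.689 m/day.
Hydraulic gradient i = (197.86 − 194.63) / 1920 = 3.23 / 1920 = 0.001682.
Specific discharge q = K · i = 3.689 × 0.001682 = 0.006206 m/day.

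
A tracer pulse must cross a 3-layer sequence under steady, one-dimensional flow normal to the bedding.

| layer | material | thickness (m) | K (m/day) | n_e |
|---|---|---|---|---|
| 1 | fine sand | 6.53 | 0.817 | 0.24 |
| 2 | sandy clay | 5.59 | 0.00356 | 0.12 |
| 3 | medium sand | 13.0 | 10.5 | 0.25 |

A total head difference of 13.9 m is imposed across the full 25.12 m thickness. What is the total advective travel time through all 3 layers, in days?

With flow normal to the layers, continuity requires the same specific discharge q through every layer.
Σ(b_i/K_i) = 6.53/0.817 + 5.59/0.00356 + 13.0/10.5 = 1579 d.
q = Δh / Σ(b_i/K_i) = 13.9 / 1579 = 0.008801 m/day.
In each layer the seepage velocity is v_i = q/n_i, so the layer transit time is t_i = b_i·n_i / q:
  layer 1 (fine sand): t_1 = 6.53 × 0.24 / 0.008801 = 178.1 d
  layer 2 (sandy clay): t_2 = 5.59 × 0.12 / 0.008801 = 76.22 d
  layer 3 (medium sand): t_3 = 13.0 × 0.25 / 0.008801 = 369.3 d
Total t = Σ t_i = 623.6 days.

624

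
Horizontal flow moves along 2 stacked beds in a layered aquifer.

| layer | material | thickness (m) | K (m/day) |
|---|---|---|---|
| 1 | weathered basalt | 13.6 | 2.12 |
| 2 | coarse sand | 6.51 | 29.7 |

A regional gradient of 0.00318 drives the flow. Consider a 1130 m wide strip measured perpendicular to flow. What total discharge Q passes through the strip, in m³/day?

798

Flow is parallel to layering, so each bed carries its own Darcy discharge and the transmissivities add.
Σ(K_i·b_i) = 2.12×13.6 + 29.7×6.51 = 222.2 m²/day.
Hydraulic gradient i = 0.00318.
Q = Σ(K_i·b_i) · W · i = 222.2 × 1130 × 0.003180 = 798.4 m³/day.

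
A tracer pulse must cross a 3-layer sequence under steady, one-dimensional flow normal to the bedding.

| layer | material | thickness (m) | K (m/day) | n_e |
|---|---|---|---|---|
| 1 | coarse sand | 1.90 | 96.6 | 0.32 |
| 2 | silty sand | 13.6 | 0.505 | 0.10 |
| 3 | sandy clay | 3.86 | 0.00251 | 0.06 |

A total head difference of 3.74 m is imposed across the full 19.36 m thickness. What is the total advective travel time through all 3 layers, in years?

With flow normal to the layers, continuity requires the same specific discharge q through every layer.
Σ(b_i/K_i) = 1.90/96.6 + 13.6/0.505 + 3.86/0.00251 = 1565 d.
q = Δh / Σ(b_i/K_i) = 3.74 / 1565 = 0.002390 m/day.
In each layer the seepage velocity is v_i = q/n_i, so the layer transit time is t_i = b_i·n_i / q:
  layer 1 (coarse sand): t_1 = 1.90 × 0.32 / 0.002390 = 254.4 d
  layer 2 (silty sand): t_2 = 13.6 × 0.10 / 0.002390 = 569.0 d
  layer 3 (sandy clay): t_3 = 3.86 × 0.06 / 0.002390 = 96.90 d
Total t = Σ t_i = 920.3 days = 2.520 years.

2.52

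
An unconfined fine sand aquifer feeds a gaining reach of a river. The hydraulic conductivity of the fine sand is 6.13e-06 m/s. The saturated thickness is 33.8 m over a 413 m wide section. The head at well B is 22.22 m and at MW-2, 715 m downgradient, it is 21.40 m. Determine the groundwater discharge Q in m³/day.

Convert K: 6.13e-06 m/s × 86400 = 0.5296 m/day.
Cross-sectional area A = 413 × 33.8 = 13959 m².
Hydraulic gradient i = (22.22 − 21.40) / 715 = 0.82 / 715 = 0.001147.
Darcy's law: Q = K · A · i = 0.5296 × 13959 × 0.001147 = 8.479 m³/day.

8.48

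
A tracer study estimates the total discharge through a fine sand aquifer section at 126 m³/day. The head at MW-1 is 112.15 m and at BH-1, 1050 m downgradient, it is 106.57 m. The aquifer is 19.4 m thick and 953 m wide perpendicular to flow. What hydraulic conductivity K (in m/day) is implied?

Cross-sectional area A = 953 × 19.4 = 18488 m².
Hydraulic gradient i = (112.15 − 106.57) / 1050 = 5.58 / 1050 = 0.005314.
From Q = K·A·i, K = Q / (A·i) = 126 / (18488 × 0.005314) = 1.282 m/day.

1.28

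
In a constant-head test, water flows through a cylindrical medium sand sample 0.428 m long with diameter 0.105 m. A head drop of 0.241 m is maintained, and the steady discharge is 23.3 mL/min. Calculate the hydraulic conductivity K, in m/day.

6.88

Cross-sectional area A = π·(d/2)² = π × (0.105/2)² = 0.008659 m².
Convert discharge: 23.3 mL/min = 3.883e-07 m³/s.
Darcy's law rearranged: K = Q·L / (A·Δh) = 3.883e-07 × 0.428 / (0.008659 × 0.241) = 7.965e-05 m/s = 6.881 m/day.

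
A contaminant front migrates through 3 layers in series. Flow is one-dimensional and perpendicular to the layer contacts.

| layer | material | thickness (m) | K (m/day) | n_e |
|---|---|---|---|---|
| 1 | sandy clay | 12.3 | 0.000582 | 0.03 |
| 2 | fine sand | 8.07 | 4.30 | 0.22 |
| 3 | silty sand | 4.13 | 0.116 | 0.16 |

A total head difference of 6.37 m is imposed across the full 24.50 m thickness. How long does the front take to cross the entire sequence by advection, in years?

With flow normal to the layers, continuity requires the same specific discharge q through every layer.
Σ(b_i/K_i) = 12.3/0.000582 + 8.07/4.30 + 4.13/0.116 = 21172 d.
q = Δh / Σ(b_i/K_i) = 6.37 / 21172 = 0.0003009 m/day.
In each layer the seepage velocity is v_i = q/n_i, so the layer transit time is t_i = b_i·n_i / q:
  layer 1 (sandy clay): t_1 = 12.3 × 0.03 / 0.0003009 = 1226 d
  layer 2 (fine sand): t_2 = 8.07 × 0.22 / 0.0003009 = 5901 d
  layer 3 (silty sand): t_3 = 4.13 × 0.16 / 0.0003009 = 2196 d
Total t = Σ t_i = 9323 days = 25.53 years.

25.5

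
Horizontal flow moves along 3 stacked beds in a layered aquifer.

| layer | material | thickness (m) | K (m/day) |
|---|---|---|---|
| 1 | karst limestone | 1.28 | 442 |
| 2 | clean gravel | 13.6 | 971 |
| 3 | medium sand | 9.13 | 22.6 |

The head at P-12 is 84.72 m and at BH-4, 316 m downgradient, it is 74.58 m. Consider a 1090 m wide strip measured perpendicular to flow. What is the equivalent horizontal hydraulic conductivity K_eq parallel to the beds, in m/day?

Flow is parallel to layering, so each bed carries its own Darcy discharge and the transmissivities add.
Σ(K_i·b_i) = 442×1.28 + 971×13.6 + 22.6×9.13 = 13978 m²/day.
Total thickness b = 24.01 m, so K_eq = Σ(K_i·b_i)/b = 582.2 m/day.

582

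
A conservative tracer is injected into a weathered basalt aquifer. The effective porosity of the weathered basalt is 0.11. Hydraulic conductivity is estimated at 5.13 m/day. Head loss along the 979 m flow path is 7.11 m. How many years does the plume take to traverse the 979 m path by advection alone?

7.91

Hydraulic gradient i = Δh / L = 7.11 / 979 = 0.007263.
Darcy flux q = K · i = 5.130 × 0.007263 = 0.03726 m/day.
Seepage velocity v = q / n_e = 0.03726 / 0.11 = 0.3387 m/day.
Travel time t = L / v = 979 / 0.3387 = 2890 days = 7.914 years.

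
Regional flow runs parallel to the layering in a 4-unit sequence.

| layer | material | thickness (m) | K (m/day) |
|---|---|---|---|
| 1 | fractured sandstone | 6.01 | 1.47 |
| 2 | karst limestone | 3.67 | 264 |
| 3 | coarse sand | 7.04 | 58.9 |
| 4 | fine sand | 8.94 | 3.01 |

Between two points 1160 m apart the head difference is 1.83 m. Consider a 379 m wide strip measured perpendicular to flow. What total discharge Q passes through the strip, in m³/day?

849

Flow is parallel to layering, so each bed carries its own Darcy discharge and the transmissivities add.
Σ(K_i·b_i) = 1.47×6.01 + 264×3.67 + 58.9×7.04 + 3.01×8.94 = 1419 m²/day.
Hydraulic gradient i = Δh / L = 1.83 / 1160 = 0.001578.
Q = Σ(K_i·b_i) · W · i = 1419 × 379 × 0.001578 = 848.6 m³/day.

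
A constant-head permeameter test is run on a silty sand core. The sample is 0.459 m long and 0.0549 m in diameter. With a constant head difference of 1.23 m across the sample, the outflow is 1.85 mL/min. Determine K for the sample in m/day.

Cross-sectional area A = π·(d/2)² = π × (0.0549/2)² = 0.002367 m².
Convert discharge: 1.85 mL/min = 3.083e-08 m³/s.
Darcy's law rearranged: K = Q·L / (A·Δh) = 3.083e-08 × 0.459 / (0.002367 × 1.23) = 4.861e-06 m/s = 0.4200 m/day.

0.420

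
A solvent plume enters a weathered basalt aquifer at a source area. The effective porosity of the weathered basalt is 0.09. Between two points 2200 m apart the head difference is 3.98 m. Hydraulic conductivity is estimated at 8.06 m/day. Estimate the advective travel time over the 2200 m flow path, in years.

Hydraulic gradient i = Δh / L = 3.98 / 2200 = 0.001809.
Darcy flux q = K · i = 8.060 × 0.001809 = 0.01458 m/day.
Seepage velocity v = q / n_e = 0.01458 / 0.09 = 0.1620 m/day.
Travel time t = L / v = 2200 / 0.1620 = 13579 days = 37.18 years.

37.2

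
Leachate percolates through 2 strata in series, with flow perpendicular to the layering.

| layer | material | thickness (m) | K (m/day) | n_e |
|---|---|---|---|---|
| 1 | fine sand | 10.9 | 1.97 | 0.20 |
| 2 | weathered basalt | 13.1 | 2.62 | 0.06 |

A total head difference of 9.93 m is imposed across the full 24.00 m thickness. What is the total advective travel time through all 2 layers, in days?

3.15

With flow normal to the layers, continuity requires the same specific discharge q through every layer.
Σ(b_i/K_i) = 10.9/1.97 + 13.1/2.62 = 10.53 d.
q = Δh / Σ(b_i/K_i) = 9.93 / 10.53 = 0.9428 m/day.
In each layer the seepage velocity is v_i = q/n_i, so the layer transit time is t_i = b_i·n_i / q:
  layer 1 (fine sand): t_1 = 10.9 × 0.20 / 0.9428 = 2.312 d
  layer 2 (weathered basalt): t_2 = 13.1 × 0.06 / 0.9428 = 0.8337 d
Total t = Σ t_i = 3.146 days.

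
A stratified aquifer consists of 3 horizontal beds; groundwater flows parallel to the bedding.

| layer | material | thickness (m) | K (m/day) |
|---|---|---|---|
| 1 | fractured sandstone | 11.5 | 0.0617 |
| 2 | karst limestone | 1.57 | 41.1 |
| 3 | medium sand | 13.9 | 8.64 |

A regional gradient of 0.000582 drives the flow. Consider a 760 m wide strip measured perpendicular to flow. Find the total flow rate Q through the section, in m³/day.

82.0

Flow is parallel to layering, so each bed carries its own Darcy discharge and the transmissivities add.
Σ(K_i·b_i) = 0.0617×11.5 + 41.1×1.57 + 8.64×13.9 = 185.3 m²/day.
Hydraulic gradient i = 0.000582.
Q = Σ(K_i·b_i) · W · i = 185.3 × 760 × 0.0005820 = 81.98 m³/day.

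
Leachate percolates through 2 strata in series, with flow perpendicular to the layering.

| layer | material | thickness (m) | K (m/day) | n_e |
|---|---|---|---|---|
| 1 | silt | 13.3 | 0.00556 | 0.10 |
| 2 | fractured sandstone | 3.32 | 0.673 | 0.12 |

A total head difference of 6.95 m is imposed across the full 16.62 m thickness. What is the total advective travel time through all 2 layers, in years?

1.63

With flow normal to the layers, continuity requires the same specific discharge q through every layer.
Σ(b_i/K_i) = 13.3/0.00556 + 3.32/0.673 = 2397 d.
q = Δh / Σ(b_i/K_i) = 6.95 / 2397 = 0.002899 m/day.
In each layer the seepage velocity is v_i = q/n_i, so the layer transit time is t_i = b_i·n_i / q:
  layer 1 (silt): t_1 = 13.3 × 0.10 / 0.002899 = 458.7 d
  layer 2 (fractured sandstone): t_2 = 3.32 × 0.12 / 0.002899 = 137.4 d
Total t = Σ t_i = 596.1 days = 1.632 years.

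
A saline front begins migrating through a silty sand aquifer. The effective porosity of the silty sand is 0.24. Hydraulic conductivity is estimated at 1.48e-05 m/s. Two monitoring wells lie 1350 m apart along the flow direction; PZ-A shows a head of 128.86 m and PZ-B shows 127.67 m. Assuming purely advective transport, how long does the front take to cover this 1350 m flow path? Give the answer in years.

787

Convert K: 1.48e-05 m/s × 86400 = 1.279 m/day.
Hydraulic gradient i = (128.86 − 127.67) / 1350 = 1.19 / 1350 = 0.0008815.
Darcy flux q = K · i = 1.279 × 0.0008815 = 0.001127 m/day.
Seepage velocity v = q / n_e = 0.001127 / 0.24 = 0.004697 m/day.
Travel time t = L / v = 1350 / 0.004697 = 2.874e+05 days = 787.0 years.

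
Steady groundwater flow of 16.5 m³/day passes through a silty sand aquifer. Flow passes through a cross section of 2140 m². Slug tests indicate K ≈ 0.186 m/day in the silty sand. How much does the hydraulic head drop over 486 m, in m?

20.1

From Q = K·A·i, i = Q / (K·A) = 16.5 / (0.1860 × 2140) = 0.04145.
Head loss Δh = i · L = 0.04145 × 486 = 20.15 m.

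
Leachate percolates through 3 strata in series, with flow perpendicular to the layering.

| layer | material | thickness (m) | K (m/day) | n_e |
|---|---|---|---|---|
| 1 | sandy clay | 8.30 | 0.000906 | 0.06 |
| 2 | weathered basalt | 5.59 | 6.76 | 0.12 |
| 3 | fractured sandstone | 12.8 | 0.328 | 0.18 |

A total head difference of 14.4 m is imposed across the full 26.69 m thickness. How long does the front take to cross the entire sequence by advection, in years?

With flow normal to the layers, continuity requires the same specific discharge q through every layer.
Σ(b_i/K_i) = 8.30/0.000906 + 5.59/6.76 + 12.8/0.328 = 9201 d.
q = Δh / Σ(b_i/K_i) = 14.4 / 9201 = 0.001565 m/day.
In each layer the seepage velocity is v_i = q/n_i, so the layer transit time is t_i = b_i·n_i / q:
  layer 1 (sandy clay): t_1 = 8.30 × 0.06 / 0.001565 = 318.2 d
  layer 2 (weathered basalt): t_2 = 5.59 × 0.12 / 0.001565 = 428.6 d
  layer 3 (fractured sandstone): t_3 = 12.8 × 0.18 / 0.001565 = 1472 d
Total t = Σ t_i = 2219 days = 6.075 years.

6.08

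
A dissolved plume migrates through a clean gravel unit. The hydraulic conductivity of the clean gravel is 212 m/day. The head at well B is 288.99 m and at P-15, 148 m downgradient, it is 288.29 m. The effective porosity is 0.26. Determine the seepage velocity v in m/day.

3.86

Hydraulic gradient i = (288.99 − 288.29) / 148 = 0.7 / 148 = 0.004730.
Darcy flux q = K · i = 212.0 × 0.004730 = 1.003 m/day.
Seepage velocity v = q / n_e = 1.003 / 0.26 = 3.857 m/day.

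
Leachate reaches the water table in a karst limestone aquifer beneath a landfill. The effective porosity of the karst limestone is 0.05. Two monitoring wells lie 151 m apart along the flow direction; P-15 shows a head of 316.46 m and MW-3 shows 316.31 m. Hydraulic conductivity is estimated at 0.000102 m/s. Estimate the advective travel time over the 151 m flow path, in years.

2.36

Convert K: 0.000102 m/s × 86400 = 8.813 m/day.
Hydraulic gradient i = (316.46 − 316.31) / 151 = 0.15 / 151 = 0.0009934.
Darcy flux q = K · i = 8.813 × 0.0009934 = 0.008754 m/day.
Seepage velocity v = q / n_e = 0.008754 / 0.05 = 0.1751 m/day.
Travel time t = L / v = 151 / 0.1751 = 862.4 days = 2.361 years.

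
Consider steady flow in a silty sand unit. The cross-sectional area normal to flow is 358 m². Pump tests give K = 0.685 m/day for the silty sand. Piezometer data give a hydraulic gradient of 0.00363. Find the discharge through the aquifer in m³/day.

Hydraulic gradient i = 0.00363.
Darcy's law: Q = K · A · i = 0.6850 × 358.0 × 0.003630 = 0.8902 m³/day.

0.890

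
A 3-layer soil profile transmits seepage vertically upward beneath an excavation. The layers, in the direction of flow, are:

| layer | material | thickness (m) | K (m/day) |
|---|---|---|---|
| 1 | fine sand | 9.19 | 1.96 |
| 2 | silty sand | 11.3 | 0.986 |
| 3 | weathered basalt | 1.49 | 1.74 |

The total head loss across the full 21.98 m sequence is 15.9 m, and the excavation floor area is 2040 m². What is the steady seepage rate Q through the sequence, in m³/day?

1910

Flow is perpendicular to layering, so the layers act in series and the equivalent K is the thickness-weighted harmonic mean.
Total thickness L = 9.19 + 11.3 + 1.49 = 21.98 m.
Σ(b_i/K_i) = 9.19/1.96 + 11.3/0.986 + 1.49/1.74 = 17.01 d.
K_eq = L / Σ(b_i/K_i) = 21.98 / 17.01 = 1.293 m/day.
Q = K_eq · A · (Δh/L) = 1.293 × 2040 × (15.9/21.98) = 1907 m³/day.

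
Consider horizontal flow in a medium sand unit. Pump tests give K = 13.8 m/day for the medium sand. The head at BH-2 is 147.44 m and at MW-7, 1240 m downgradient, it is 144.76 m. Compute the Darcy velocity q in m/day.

0.0298

Hydraulic gradient i = (147.44 − 144.76) / 1240 = 2.68 / 1240 = 0.002161.
Specific discharge q = K · i = 13.80 × 0.002161 = 0.02983 m/day.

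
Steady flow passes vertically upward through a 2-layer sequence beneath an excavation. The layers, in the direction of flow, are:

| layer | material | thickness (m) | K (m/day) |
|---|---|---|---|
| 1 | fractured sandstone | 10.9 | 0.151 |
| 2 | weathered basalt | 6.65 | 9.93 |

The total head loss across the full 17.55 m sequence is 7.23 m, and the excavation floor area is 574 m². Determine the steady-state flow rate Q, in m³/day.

57.0

Flow is perpendicular to layering, so the layers act in series and the equivalent K is the thickness-weighted harmonic mean.
Total thickness L = 10.9 + 6.65 = 17.55 m.
Σ(b_i/K_i) = 10.9/0.151 + 6.65/9.93 = 72.86 d.
K_eq = L / Σ(b_i/K_i) = 17.55 / 72.86 = 0.2409 m/day.
Q = K_eq · A · (Δh/L) = 0.2409 × 574 × (7.23/17.55) = 56.96 m³/day.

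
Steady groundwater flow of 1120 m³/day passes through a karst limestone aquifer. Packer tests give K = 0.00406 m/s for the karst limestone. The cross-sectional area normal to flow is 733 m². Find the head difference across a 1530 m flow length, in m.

6.66

Convert K: 0.00406 m/s × 86400 = 350.8 m/day.
From Q = K·A·i, i = Q / (K·A) = 1120 / (350.8 × 733.0) = 0.004356.
Head loss Δh = i · L = 0.004356 × 1530 = 6.664 m.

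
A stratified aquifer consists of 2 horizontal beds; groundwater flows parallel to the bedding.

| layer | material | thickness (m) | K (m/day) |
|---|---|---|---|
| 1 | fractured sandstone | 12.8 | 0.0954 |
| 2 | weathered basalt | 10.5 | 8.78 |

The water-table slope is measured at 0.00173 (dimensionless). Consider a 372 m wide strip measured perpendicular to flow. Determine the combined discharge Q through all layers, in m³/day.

60.1

Flow is parallel to layering, so each bed carries its own Darcy discharge and the transmissivities add.
Σ(K_i·b_i) = 0.0954×12.8 + 8.78×10.5 = 93.41 m²/day.
Hydraulic gradient i = 0.00173.
Q = Σ(K_i·b_i) · W · i = 93.41 × 372 × 0.001730 = 60.12 m³/day.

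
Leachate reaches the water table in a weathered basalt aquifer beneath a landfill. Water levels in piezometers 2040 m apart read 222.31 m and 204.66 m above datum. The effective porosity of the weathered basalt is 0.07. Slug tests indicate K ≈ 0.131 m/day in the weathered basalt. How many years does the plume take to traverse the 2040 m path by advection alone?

345

Hydraulic gradient i = (222.31 − 204.66) / 2040 = 17.65 / 2040 = 0.008652.
Darcy flux q = K · i = 0.1310 × 0.008652 = 0.001133 m/day.
Seepage velocity v = q / n_e = 0.001133 / 0.07 = 0.01619 m/day.
Travel time t = L / v = 2040 / 0.01619 = 1.260e+05 days = 344.9 years.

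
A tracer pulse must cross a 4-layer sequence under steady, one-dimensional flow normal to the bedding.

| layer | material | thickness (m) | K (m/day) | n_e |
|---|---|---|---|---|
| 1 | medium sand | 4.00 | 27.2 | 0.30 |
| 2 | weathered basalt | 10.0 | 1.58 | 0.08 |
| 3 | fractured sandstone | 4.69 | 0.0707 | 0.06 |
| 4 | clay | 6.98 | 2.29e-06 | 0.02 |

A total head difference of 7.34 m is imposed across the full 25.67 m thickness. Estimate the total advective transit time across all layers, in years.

2750

With flow normal to the layers, continuity requires the same specific discharge q through every layer.
Σ(b_i/K_i) = 4.00/27.2 + 10.0/1.58 + 4.69/0.0707 + 6.98/2.29e-06 = 3.048e+06 d.
q = Δh / Σ(b_i/K_i) = 7.34 / 3.048e+06 = 2.408e-06 m/day.
In each layer the seepage velocity is v_i = q/n_i, so the layer transit time is t_i = b_i·n_i / q:
  layer 1 (medium sand): t_1 = 4.00 × 0.30 / 2.408e-06 = 4.983e+05 d
  layer 2 (weathered basalt): t_2 = 10.0 × 0.08 / 2.408e-06 = 3.322e+05 d
  layer 3 (fractured sandstone): t_3 = 4.69 × 0.06 / 2.408e-06 = 1.169e+05 d
  layer 4 (clay): t_4 = 6.98 × 0.02 / 2.408e-06 = 57972 d
Total t = Σ t_i = 1.005e+06 days = 2753 years.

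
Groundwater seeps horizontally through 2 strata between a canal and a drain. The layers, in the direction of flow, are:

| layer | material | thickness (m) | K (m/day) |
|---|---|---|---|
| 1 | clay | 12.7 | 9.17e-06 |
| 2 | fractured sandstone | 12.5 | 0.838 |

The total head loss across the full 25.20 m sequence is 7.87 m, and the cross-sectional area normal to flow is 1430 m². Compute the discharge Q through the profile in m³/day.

0.00813

Flow is perpendicular to layering, so the layers act in series and the equivalent K is the thickness-weighted harmonic mean.
Total thickness L = 12.7 + 12.5 = 25.20 m.
Σ(b_i/K_i) = 12.7/9.17e-06 + 12.5/0.838 = 1.385e+06 d.
K_eq = L / Σ(b_i/K_i) = 25.20 / 1.385e+06 = 1.820e-05 m/day.
Q = K_eq · A · (Δh/L) = 1.820e-05 × 1430 × (7.87/25.20) = 0.008126 m³/day.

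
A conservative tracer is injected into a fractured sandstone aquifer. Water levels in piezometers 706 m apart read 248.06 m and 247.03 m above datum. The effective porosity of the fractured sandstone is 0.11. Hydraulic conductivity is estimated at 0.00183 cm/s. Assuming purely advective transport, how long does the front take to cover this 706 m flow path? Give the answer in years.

Convert K: 0.00183 cm/s × 864 = 1.581 m/day.
Hydraulic gradient i = (248.06 − 247.03) / 706 = 1.03 / 706 = 0.001459.
Darcy flux q = K · i = 1.581 × 0.001459 = 0.002307 m/day.
Seepage velocity v = q / n_e = 0.002307 / 0.11 = 0.02097 m/day.
Travel time t = L / v = 706 / 0.02097 = 33667 days = 92.17 years.

92.2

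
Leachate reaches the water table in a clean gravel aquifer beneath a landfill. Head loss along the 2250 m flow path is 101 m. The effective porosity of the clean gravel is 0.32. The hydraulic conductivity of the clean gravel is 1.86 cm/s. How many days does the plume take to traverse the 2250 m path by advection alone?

Convert K: 1.86 cm/s × 864 = 1607 m/day.
Hydraulic gradient i = Δh / L = 101 / 2250 = 0.04489.
Darcy flux q = K · i = 1607 × 0.04489 = 72.14 m/day.
Seepage velocity v = q / n_e = 72.14 / 0.32 = 225.4 m/day.
Travel time t = L / v = 2250 / 225.4 = 9.981 days.

9.98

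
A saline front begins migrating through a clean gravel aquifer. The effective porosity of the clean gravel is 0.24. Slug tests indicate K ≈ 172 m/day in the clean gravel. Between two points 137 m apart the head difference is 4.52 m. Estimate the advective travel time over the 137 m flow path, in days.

Hydraulic gradient i = Δh / L = 4.52 / 137 = 0.03299.
Darcy flux q = K · i = 172.0 × 0.03299 = 5.675 m/day.
Seepage velocity v = q / n_e = 5.675 / 0.24 = 23.64 m/day.
Travel time t = L / v = 137 / 23.64 = 5.794 days.

5.79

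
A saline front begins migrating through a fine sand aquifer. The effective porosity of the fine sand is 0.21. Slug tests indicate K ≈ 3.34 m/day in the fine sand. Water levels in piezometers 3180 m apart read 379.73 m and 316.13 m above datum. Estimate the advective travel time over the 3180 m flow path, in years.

27.4

Hydraulic gradient i = (379.73 − 316.13) / 3180 = 63.6 / 3180 = 0.02000.
Darcy flux q = K · i = 3.340 × 0.02000 = 0.06680 m/day.
Seepage velocity v = q / n_e = 0.06680 / 0.21 = 0.3181 m/day.
Travel time t = L / v = 3180 / 0.3181 = 9997 days = 27.37 years.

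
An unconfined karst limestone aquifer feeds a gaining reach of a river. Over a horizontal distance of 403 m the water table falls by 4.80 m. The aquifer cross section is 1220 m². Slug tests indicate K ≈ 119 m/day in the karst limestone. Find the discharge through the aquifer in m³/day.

1730

Hydraulic gradient i = Δh / L = 4.80 / 403 = 0.01191.
Darcy's law: Q = K · A · i = 119.0 × 1220 × 0.01191 = 1729 m³/day.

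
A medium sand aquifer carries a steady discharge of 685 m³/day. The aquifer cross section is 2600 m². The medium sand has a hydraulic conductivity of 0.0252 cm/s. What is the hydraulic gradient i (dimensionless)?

Convert K: 0.0252 cm/s × 864 = 21.77 m/day.
From Q = K·A·i, i = Q / (K·A) = 685 / (21.77 × 2600) = 0.01210.

0.0121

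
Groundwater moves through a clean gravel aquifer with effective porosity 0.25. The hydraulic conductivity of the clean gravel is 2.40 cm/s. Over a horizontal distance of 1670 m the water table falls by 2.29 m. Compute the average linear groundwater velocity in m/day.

Convert K: 2.40 cm/s × 864 = 2074 m/day.
Hydraulic gradient i = Δh / L = 2.29 / 1670 = 0.001371.
Darcy flux q = K · i = 2074 × 0.001371 = 2.843 m/day.
Seepage velocity v = q / n_e = 2.843 / 0.25 = 11.37 m/day.

11.4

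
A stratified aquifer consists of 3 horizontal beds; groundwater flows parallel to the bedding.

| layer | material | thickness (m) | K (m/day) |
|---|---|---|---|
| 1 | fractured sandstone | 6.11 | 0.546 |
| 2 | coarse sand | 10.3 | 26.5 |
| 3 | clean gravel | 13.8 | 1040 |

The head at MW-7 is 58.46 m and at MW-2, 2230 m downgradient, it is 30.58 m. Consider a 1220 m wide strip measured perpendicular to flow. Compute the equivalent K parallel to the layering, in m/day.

484

Flow is parallel to layering, so each bed carries its own Darcy discharge and the transmissivities add.
Σ(K_i·b_i) = 0.546×6.11 + 26.5×10.3 + 1040×13.8 = 14628 m²/day.
Total thickness b = 30.21 m, so K_eq = Σ(K_i·b_i)/b = 484.2 m/day.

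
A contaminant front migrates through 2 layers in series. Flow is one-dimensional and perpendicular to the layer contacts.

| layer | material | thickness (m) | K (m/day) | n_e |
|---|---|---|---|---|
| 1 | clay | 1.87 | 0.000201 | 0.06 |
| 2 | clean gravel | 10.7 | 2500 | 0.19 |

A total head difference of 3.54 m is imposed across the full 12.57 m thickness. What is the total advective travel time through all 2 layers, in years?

15.4

With flow normal to the layers, continuity requires the same specific discharge q through every layer.
Σ(b_i/K_i) = 1.87/0.000201 + 10.7/2500 = 9303 d.
q = Δh / Σ(b_i/K_i) = 3.54 / 9303 = 0.0003805 m/day.
In each layer the seepage velocity is v_i = q/n_i, so the layer transit time is t_i = b_i·n_i / q:
  layer 1 (clay): t_1 = 1.87 × 0.06 / 0.0003805 = 294.9 d
  layer 2 (clean gravel): t_2 = 10.7 × 0.19 / 0.0003805 = 5343 d
Total t = Σ t_i = 5638 days = 15.44 years.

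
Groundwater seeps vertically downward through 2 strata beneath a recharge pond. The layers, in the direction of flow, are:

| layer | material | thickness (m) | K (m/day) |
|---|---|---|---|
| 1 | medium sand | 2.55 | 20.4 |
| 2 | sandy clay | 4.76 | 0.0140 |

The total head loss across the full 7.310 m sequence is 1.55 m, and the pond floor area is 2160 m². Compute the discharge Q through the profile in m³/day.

9.84

Flow is perpendicular to layering, so the layers act in series and the equivalent K is the thickness-weighted harmonic mean.
Total thickness L = 2.55 + 4.76 = 7.310 m.
Σ(b_i/K_i) = 2.55/20.4 + 4.76/0.0140 = 340.1 d.
K_eq = L / Σ(b_i/K_i) = 7.310 / 340.1 = 0.02149 m/day.
Q = K_eq · A · (Δh/L) = 0.02149 × 2160 × (1.55/7.310) = 9.843 m³/day.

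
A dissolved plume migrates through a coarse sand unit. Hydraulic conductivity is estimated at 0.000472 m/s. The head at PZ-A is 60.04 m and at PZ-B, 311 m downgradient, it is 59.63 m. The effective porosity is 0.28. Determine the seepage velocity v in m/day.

0.192

Convert K: 0.000472 m/s × 86400 = 40.78 m/day.
Hydraulic gradient i = (60.04 − 59.63) / 311 = 0.41 / 311 = 0.001318.
Darcy flux q = K · i = 40.78 × 0.001318 = 0.05376 m/day.
Seepage velocity v = q / n_e = 0.05376 / 0.28 = 0.1920 m/day.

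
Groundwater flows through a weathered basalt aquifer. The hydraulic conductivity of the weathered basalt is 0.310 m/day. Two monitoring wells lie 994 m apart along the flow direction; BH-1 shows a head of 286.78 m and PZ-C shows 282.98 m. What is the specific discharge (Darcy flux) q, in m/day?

0.00119

Hydraulic gradient i = (286.78 − 282.98) / 994 = 3.8 / 994 = 0.003823.
Specific discharge q = K · i = 0.3100 × 0.003823 = 0.001185 m/day.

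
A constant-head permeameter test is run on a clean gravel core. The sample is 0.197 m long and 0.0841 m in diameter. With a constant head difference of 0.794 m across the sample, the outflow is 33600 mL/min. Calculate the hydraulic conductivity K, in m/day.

2160

Cross-sectional area A = π·(d/2)² = π × (0.0841/2)² = 0.005555 m².
Convert discharge: 33600 mL/min = 0.0005600 m³/s.
Darcy's law rearranged: K = Q·L / (A·Δh) = 0.0005600 × 0.197 / (0.005555 × 0.794) = 0.02501 m/s = 2161 m/day.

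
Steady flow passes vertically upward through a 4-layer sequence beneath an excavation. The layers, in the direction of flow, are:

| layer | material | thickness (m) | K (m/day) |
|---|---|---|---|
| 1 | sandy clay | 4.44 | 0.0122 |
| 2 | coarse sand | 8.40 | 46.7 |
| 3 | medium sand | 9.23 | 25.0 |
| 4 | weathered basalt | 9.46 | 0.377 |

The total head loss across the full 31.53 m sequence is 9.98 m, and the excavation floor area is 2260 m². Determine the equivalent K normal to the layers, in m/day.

0.0809

Flow is perpendicular to layering, so the layers act in series and the equivalent K is the thickness-weighted harmonic mean.
Total thickness L = 4.44 + 8.40 + 9.23 + 9.46 = 31.53 m.
Σ(b_i/K_i) = 4.44/0.0122 + 8.40/46.7 + 9.23/25.0 + 9.46/0.377 = 389.6 d.
K_eq = L / Σ(b_i/K_i) = 31.53 / 389.6 = 0.08093 m/day.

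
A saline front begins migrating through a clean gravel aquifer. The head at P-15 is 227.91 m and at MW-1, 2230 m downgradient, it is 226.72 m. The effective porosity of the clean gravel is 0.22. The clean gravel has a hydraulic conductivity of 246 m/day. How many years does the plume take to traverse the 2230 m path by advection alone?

10.2

Hydraulic gradient i = (227.91 − 226.72) / 2230 = 1.19 / 2230 = 0.0005336.
Darcy flux q = K · i = 246.0 × 0.0005336 = 0.1313 m/day.
Seepage velocity v = q / n_e = 0.1313 / 0.22 = 0.5967 m/day.
Travel time t = L / v = 2230 / 0.5967 = 3737 days = 10.23 years.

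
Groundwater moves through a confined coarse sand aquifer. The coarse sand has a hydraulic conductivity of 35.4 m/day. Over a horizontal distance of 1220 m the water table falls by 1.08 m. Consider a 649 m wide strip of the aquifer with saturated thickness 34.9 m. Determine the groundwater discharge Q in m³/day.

Cross-sectional area A = 649 × 34.9 = 22650 m².
Hydraulic gradient i = Δh / L = 1.08 / 1220 = 0.0008852.
Darcy's law: Q = K · A · i = 35.40 × 22650 × 0.0008852 = 709.8 m³/day.

710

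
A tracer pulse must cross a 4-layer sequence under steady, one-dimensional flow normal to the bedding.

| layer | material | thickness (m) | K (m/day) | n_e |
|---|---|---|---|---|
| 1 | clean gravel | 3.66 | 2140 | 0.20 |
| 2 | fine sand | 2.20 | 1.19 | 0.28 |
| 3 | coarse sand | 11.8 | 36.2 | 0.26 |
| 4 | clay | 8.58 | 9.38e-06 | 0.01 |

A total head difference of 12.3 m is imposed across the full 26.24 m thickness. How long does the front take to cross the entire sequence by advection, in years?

With flow normal to the layers, continuity requires the same specific discharge q through every layer.
Σ(b_i/K_i) = 3.66/2140 + 2.20/1.19 + 11.8/36.2 + 8.58/9.38e-06 = 9.147e+05 d.
q = Δh / Σ(b_i/K_i) = 12.3 / 9.147e+05 = 1.345e-05 m/day.
In each layer the seepage velocity is v_i = q/n_i, so the layer transit time is t_i = b_i·n_i / q:
  layer 1 (clean gravel): t_1 = 3.66 × 0.20 / 1.345e-05 = 54437 d
  layer 2 (fine sand): t_2 = 2.20 × 0.28 / 1.345e-05 = 45810 d
  layer 3 (coarse sand): t_3 = 11.8 × 0.26 / 1.345e-05 = 2.282e+05 d
  layer 4 (clay): t_4 = 8.58 × 0.01 / 1.345e-05 = 6381 d
Total t = Σ t_i = 3.348e+05 days = 916.6 years.

917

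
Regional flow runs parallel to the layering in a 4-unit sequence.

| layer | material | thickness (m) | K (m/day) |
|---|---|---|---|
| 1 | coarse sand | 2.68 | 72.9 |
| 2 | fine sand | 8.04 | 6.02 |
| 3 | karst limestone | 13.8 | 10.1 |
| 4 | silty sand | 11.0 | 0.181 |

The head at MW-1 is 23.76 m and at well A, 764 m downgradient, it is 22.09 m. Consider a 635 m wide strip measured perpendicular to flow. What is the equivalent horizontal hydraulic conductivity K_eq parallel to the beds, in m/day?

10.8

Flow is parallel to layering, so each bed carries its own Darcy discharge and the transmissivities add.
Σ(K_i·b_i) = 72.9×2.68 + 6.02×8.04 + 10.1×13.8 + 0.181×11.0 = 385.1 m²/day.
Total thickness b = 35.52 m, so K_eq = Σ(K_i·b_i)/b = 10.84 m/day.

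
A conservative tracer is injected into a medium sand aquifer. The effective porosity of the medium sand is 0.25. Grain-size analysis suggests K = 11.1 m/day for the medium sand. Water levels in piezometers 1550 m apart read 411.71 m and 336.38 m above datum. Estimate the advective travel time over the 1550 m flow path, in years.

Hydraulic gradient i = (411.71 − 336.38) / 1550 = 75.33 / 1550 = 0.04860.
Darcy flux q = K · i = 11.10 × 0.04860 = 0.5395 m/day.
Seepage velocity v = q / n_e = 0.5395 / 0.25 = 2.158 m/day.
Travel time t = L / v = 1550 / 2.158 = 718.3 days = 1.967 years.

1.97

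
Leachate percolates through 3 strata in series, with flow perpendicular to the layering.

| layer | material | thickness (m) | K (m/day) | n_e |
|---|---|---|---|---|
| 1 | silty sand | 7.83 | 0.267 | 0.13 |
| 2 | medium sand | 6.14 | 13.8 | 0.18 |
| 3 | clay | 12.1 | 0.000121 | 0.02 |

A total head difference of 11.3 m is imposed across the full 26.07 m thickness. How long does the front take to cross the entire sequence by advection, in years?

With flow normal to the layers, continuity requires the same specific discharge q through every layer.
Σ(b_i/K_i) = 7.83/0.267 + 6.14/13.8 + 12.1/0.000121 = 1.000e+05 d.
q = Δh / Σ(b_i/K_i) = 11.3 / 1.000e+05 = 0.0001130 m/day.
In each layer the seepage velocity is v_i = q/n_i, so the layer transit time is t_i = b_i·n_i / q:
  layer 1 (silty sand): t_1 = 7.83 × 0.13 / 0.0001130 = 9011 d
  layer 2 (medium sand): t_2 = 6.14 × 0.18 / 0.0001130 = 9783 d
  layer 3 (clay): t_3 = 12.1 × 0.02 / 0.0001130 = 2142 d
Total t = Σ t_i = 20936 days = 57.32 years.

57.3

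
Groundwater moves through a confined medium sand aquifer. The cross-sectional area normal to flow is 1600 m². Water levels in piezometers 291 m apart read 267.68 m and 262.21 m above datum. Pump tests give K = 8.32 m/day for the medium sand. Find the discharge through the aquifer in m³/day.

Hydraulic gradient i = (267.68 − 262.21) / 291 = 5.47 / 291 = 0.01880.
Darcy's law: Q = K · A · i = 8.320 × 1600 × 0.01880 = 250.2 m³/day.

250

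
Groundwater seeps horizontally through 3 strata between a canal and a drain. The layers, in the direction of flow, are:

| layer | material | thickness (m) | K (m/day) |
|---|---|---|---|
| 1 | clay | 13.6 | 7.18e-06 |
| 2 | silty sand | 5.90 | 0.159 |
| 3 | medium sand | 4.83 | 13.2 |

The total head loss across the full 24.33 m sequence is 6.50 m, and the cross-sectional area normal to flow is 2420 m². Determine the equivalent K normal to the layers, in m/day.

1.28e-05

Flow is perpendicular to layering, so the layers act in series and the equivalent K is the thickness-weighted harmonic mean.
Total thickness L = 13.6 + 5.90 + 4.83 = 24.33 m.
Σ(b_i/K_i) = 13.6/7.18e-06 + 5.90/0.159 + 4.83/13.2 = 1.894e+06 d.
K_eq = L / Σ(b_i/K_i) = 24.33 / 1.894e+06 = 1.284e-05 m/day.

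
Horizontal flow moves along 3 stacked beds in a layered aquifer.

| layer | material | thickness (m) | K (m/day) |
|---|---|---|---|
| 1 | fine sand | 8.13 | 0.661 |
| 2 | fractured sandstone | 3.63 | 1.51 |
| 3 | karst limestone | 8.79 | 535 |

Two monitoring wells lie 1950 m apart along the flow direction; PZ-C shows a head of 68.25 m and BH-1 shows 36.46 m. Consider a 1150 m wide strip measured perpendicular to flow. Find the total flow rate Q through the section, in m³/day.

Flow is parallel to layering, so each bed carries its own Darcy discharge and the transmissivities add.
Σ(K_i·b_i) = 0.661×8.13 + 1.51×3.63 + 535×8.79 = 4714 m²/day.
Hydraulic gradient i = (68.25 − 36.46) / 1950 = 31.79 / 1950 = 0.01630.
Q = Σ(K_i·b_i) · W · i = 4714 × 1150 × 0.01630 = 88369 m³/day.

88400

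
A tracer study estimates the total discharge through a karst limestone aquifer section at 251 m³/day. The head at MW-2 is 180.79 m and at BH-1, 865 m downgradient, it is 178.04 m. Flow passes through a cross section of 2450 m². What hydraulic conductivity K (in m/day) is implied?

Hydraulic gradient i = (180.79 − 178.04) / 865 = 2.75 / 865 = 0.003179.
From Q = K·A·i, K = Q / (A·i) = 251 / (2450 × 0.003179) = 32.22 m/day.

32.2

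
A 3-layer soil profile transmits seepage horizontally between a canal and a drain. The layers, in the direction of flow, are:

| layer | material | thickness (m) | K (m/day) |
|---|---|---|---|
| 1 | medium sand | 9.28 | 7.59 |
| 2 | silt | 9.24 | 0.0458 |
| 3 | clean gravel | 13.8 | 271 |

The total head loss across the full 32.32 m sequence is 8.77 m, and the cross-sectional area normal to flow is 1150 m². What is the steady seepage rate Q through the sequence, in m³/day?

Flow is perpendicular to layering, so the layers act in series and the equivalent K is the thickness-weighted harmonic mean.
Total thickness L = 9.28 + 9.24 + 13.8 = 32.32 m.
Σ(b_i/K_i) = 9.28/7.59 + 9.24/0.0458 + 13.8/271 = 203.0 d.
K_eq = L / Σ(b_i/K_i) = 32.32 / 203.0 = 0.1592 m/day.
Q = K_eq · A · (Δh/L) = 0.1592 × 1150 × (8.77/32.32) = 49.68 m³/day.

49.7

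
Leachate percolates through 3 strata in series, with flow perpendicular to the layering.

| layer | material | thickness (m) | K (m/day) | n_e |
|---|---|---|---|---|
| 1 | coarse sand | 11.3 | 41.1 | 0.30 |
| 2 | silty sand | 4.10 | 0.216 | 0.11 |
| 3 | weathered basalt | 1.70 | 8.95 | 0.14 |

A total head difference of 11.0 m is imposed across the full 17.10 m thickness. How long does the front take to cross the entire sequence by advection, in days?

With flow normal to the layers, continuity requires the same specific discharge q through every layer.
Σ(b_i/K_i) = 11.3/41.1 + 4.10/0.216 + 1.70/8.95 = 19.45 d.
q = Δh / Σ(b_i/K_i) = 11.0 / 19.45 = 0.5657 m/day.
In each layer the seepage velocity is v_i = q/n_i, so the layer transit time is t_i = b_i·n_i / q:
  layer 1 (coarse sand): t_1 = 11.3 × 0.30 / 0.5657 = 5.993 d
  layer 2 (silty sand): t_2 = 4.10 × 0.11 / 0.5657 = 0.7973 d
  layer 3 (weathered basalt): t_3 = 1.70 × 0.14 / 0.5657 = 0.4207 d
Total t = Σ t_i = 7.211 days.

7.21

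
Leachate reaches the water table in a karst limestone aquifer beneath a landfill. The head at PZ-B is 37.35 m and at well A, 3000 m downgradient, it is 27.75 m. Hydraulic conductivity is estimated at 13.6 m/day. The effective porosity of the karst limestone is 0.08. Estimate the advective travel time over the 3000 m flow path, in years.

Hydraulic gradient i = (37.35 − 27.75) / 3000 = 9.6 / 3000 = 0.003200.
Darcy flux q = K · i = 13.60 × 0.003200 = 0.04352 m/day.
Seepage velocity v = q / n_e = 0.04352 / 0.08 = 0.5440 m/day.
Travel time t = L / v = 3000 / 0.5440 = 5515 days = 15.10 years.

15.1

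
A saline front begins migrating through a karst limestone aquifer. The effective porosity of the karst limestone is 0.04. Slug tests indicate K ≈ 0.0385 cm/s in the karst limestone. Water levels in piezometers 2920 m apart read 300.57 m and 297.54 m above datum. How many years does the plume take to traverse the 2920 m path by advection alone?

9.26

Convert K: 0.0385 cm/s × 864 = 33.26 m/day.
Hydraulic gradient i = (300.57 − 297.54) / 2920 = 3.03 / 2920 = 0.001038.
Darcy flux q = K · i = 33.26 × 0.001038 = 0.03452 m/day.
Seepage velocity v = q / n_e = 0.03452 / 0.04 = 0.8629 m/day.
Travel time t = L / v = 2920 / 0.8629 = 3384 days = 9.264 years.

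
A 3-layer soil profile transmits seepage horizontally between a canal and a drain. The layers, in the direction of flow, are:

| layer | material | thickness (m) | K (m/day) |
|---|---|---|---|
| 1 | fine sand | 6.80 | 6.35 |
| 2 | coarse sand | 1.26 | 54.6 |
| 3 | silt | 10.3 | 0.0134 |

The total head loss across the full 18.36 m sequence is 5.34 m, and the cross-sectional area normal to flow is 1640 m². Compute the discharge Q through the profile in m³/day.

Flow is perpendicular to layering, so the layers act in series and the equivalent K is the thickness-weighted harmonic mean.
Total thickness L = 6.80 + 1.26 + 10.3 = 18.36 m.
Σ(b_i/K_i) = 6.80/6.35 + 1.26/54.6 + 10.3/0.0134 = 769.8 d.
K_eq = L / Σ(b_i/K_i) = 18.36 / 769.8 = 0.02385 m/day.
Q = K_eq · A · (Δh/L) = 0.02385 × 1640 × (5.34/18.36) = 11.38 m³/day.

11.4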